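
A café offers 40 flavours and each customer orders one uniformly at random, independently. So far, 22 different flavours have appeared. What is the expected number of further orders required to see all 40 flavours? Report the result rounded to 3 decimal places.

139.804

From k distinct to k+1 distinct takes on average 40/(40-k) orders.
Sum over k = 22,...,39: E = 40/18 + 40/17 + 40/16 + ... + 40/2 + 40/1 = 139.8043.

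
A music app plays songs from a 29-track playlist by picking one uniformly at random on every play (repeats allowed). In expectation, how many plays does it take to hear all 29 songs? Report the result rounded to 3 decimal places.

114.888

Split into phases: going from k distinct to k+1 distinct takes on average 29/(29-k) plays.
E[T] = 29/29 + 29/28 + 29/27 + ... + 29/2 + 29/1 = 29·H_{29}.
H_{29} = 3.9617, so E[T] = 114.8880.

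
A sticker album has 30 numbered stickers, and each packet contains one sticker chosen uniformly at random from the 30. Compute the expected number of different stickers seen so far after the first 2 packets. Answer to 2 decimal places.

For each sticker, P(seen in 2 packets) = 1 - (29/30)^2 = 0.066.
By linearity of expectation, E[distinct seen] = 30·(1 - (29/30)^2) = 1.967.

1.97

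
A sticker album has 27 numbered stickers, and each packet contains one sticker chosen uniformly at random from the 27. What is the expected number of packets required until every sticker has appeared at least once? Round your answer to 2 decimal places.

105.07

Split into phases: going from k distinct to k+1 distinct takes on average 27/(27-k) packets.
E[T] = 27/27 + 27/26 + 27/25 + ... + 27/2 + 27/1 = 27·H_{27}.
H_{27} = 3.891, so E[T] = 105.069.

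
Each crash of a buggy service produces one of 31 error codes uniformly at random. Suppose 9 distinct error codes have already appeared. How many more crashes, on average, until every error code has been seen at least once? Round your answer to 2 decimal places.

114.42

From k distinct to k+1 distinct takes on average 31/(31-k) crashes.
Sum over k = 9,...,30: E = 31/22 + 31/21 + 31/20 + ... + 31/2 + 31/1 = 114.415.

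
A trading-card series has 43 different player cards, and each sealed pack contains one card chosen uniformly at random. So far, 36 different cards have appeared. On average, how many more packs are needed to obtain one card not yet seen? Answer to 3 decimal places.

Each pack yields a new card with probability (43-36)/43 = 7/43, so the wait is geometric with mean 43/7.
E = 43/7 = 6.1429.

6.143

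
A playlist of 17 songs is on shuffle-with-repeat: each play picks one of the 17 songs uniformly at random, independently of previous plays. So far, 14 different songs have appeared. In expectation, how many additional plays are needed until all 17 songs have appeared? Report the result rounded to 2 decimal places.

31.17

With k distinct songs already seen, the next new one takes an expected 17/(17-k) plays.
Sum over k = 14,...,16: E = 17/3 + 17/2 + 17/1 = 31.167.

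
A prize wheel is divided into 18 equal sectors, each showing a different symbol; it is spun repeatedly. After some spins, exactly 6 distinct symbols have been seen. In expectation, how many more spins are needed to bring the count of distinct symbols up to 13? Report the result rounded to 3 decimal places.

The wait to go from k to k+1 distinct symbols is geometric with mean 18/(18-k).
Sum over k = 6,...,12: E = 18/12 + 18/11 + 18/10 + ... + 18/7 + 18/6 = 14.7578.

14.758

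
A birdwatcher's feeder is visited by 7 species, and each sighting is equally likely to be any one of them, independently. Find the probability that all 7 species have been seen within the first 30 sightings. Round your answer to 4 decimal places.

Let A_i be the event that species i is missing after 30 sightings. By inclusion–exclusion on the A_i,
P(all seen) = Σ_{j=0}^{7} (-1)^j C(7,j)((7-j)/7)^30
= 1.00000 - 0.06866 + 0.00087 - 0.00000 + 0.00000 - 0.00000 + 0.00000 - 0.00000
= 0.93221.

0.9322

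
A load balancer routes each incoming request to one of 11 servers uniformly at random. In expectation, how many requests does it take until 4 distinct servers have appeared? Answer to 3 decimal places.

4.697

Going from k to k+1 distinct takes a geometric number of requests with mean 11/(11-k).
Sum over k = 0,...,3: E = 11/11 + 11/10 + 11/9 + 11/8 = 4.6972.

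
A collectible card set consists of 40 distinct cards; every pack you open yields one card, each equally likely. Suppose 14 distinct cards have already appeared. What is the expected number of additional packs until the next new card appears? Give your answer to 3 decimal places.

Each pack yields a new card with probability (40-14)/40 = 26/40, so the wait is geometric with mean 40/26.
E = 40/26 = 1.5385.

1.538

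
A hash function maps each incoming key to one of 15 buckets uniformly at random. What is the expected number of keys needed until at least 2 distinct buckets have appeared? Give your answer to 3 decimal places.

With k distinct buckets already seen, the next new one arrives after an expected 15/(15-k) keys.
Sum over k = 0,...,1: E = 15/15 + 15/14 = 2.0714.

2.071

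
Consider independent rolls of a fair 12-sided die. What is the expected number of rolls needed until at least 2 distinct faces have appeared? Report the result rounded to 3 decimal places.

With k distinct faces already seen, the next new one arrives after an expected 12/(12-k) rolls.
Sum over k = 0,...,1: E = 12/12 + 12/11 = 2.0909.

2.091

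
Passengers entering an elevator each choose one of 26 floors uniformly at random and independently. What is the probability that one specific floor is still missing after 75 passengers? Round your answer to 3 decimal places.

0.053

On each passenger the fixed floor fails to appear with probability 25/26.
P(still missing after 75) = (25/26)^75 = 0.0528.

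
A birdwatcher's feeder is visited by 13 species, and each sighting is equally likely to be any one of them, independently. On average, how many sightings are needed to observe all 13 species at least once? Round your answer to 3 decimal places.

Split into phases: going from k distinct to k+1 distinct takes on average 13/(13-k) sightings.
E[T] = 13/13 + 13/12 + 13/11 + ... + 13/2 + 13/1 = 13·H_{13}.
H_{13} = 3.1801, so E[T] = 41.3417.

41.342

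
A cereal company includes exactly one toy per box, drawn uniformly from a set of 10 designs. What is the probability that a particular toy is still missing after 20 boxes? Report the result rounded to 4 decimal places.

0.1216

On each box the fixed toy fails to appear with probability 9/10.
P(still missing after 20) = (9/10)^20 = 0.12158.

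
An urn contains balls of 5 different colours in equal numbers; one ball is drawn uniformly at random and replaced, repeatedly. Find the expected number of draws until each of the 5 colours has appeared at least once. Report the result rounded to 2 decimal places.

11.42

Split into phases: going from k distinct to k+1 distinct takes on average 5/(5-k) draws.
E[T] = 5/5 + 5/4 + 5/3 + 5/2 + 5/1 = 5·H_{5}.
H_{5} = 2.283, so E[T] = 11.417.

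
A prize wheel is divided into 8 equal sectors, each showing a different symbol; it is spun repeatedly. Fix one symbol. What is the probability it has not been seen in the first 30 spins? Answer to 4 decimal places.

0.0182

On each spin the fixed symbol fails to appear with probability 7/8.
P(still missing after 30) = (7/8)^30 = 0.01821.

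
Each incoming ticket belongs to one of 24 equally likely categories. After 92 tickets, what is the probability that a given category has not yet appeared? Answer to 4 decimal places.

0.0199

On each ticket the fixed category fails to appear with probability 23/24.
P(still missing after 92) = (23/24)^92 = 0.01993.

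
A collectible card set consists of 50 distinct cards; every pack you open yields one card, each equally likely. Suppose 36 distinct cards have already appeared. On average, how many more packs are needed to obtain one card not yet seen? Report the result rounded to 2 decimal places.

3.57

The number of packs until the next new card is geometric with success probability 14/50, so its mean is 50/14.
E = 50/14 = 3.571.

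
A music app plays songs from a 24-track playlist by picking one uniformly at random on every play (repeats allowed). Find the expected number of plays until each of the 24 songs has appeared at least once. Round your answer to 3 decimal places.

90.623

The wait to go from k to k+1 distinct songs is geometric with mean 24/(24-k).
E[T] = 24/24 + 24/23 + 24/22 + ... + 24/2 + 24/1 = 24·H_{24}.
H_{24} = 3.7760, so E[T] = 90.6230.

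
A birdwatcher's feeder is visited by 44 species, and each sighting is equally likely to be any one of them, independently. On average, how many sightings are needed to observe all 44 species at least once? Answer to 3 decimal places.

192.400

The wait to go from k to k+1 distinct species is geometric with mean 44/(44-k).
E[T] = 44/44 + 44/43 + 44/42 + ... + 44/2 + 44/1 = 44·H_{44}.
H_{44} = 4.3727, so E[T] = 192.3999.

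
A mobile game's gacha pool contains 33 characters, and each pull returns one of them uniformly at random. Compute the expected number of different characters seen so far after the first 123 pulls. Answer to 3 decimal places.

For each character, P(seen in 123 pulls) = 1 - (32/33)^123 = 0.9773.
By linearity of expectation, E[distinct seen] = 33·(1 - (32/33)^123) = 32.2505.

32.251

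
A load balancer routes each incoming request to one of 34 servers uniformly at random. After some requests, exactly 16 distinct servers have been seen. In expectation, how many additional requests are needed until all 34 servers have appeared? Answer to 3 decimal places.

118.834

The wait to go from k to k+1 distinct servers is geometric with mean 34/(34-k).
Sum over k = 16,...,33: E = 34/18 + 34/17 + 34/16 + ... + 34/2 + 34/1 = 118.8337.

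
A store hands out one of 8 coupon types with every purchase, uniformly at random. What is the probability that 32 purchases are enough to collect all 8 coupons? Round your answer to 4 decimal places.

0.8913

By inclusion–exclusion over which coupons are missing,
P(all seen) = Σ_{j=0}^{8} (-1)^j C(8,j)((8-j)/8)^32
= 1.00000 - 0.11152 + 0.00281 - 0.00002 + 0.00000 - 0.00000 + 0.00000 - 0.00000 + 0.00000
= 0.89128.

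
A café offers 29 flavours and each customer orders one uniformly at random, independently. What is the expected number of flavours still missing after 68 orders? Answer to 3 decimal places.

2.667

For each flavour, P(unseen after 68) = (28/29)^68 = 0.0920.
By linearity of expectation, E[unseen] = 29·(28/29)^68 = 2.6674.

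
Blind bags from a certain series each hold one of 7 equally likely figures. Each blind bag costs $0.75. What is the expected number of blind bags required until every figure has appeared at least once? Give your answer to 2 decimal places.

The wait to go from k to k+1 distinct figures is geometric with mean 7/(7-k).
E[T] = 7/7 + 7/6 + 7/5 + ... + 7/2 + 7/1 = 7·H_{7}.
H_{7} = 2.593, so E[T] = 18.150.

18.15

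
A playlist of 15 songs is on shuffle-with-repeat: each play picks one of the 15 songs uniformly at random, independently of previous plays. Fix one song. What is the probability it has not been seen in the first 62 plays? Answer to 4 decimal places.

Each play misses the fixed song with probability (15-1)/15 = 14/15, independently.
P(still missing after 62) = (14/15)^62 = 0.01388.

0.0139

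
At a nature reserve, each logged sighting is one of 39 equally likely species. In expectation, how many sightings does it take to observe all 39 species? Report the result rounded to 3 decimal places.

After k distinct species have appeared, the next sighting gives a new one with probability (39-k)/39, so the expected wait for the (k+1)-th is 39/(39-k).
E[T] = 39/39 + 39/38 + 39/37 + ... + 39/2 + 39/1 = 39·H_{39}.
H_{39} = 4.2535, so E[T] = 165.8882.

165.888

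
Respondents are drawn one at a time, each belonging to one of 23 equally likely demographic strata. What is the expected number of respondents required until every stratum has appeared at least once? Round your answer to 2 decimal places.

The wait to go from k to k+1 distinct strata is geometric with mean 23/(23-k).
E[T] = 23/23 + 23/22 + 23/21 + ... + 23/2 + 23/1 = 23·H_{23}.
H_{23} = 3.734, so E[T] = 85.889.

85.89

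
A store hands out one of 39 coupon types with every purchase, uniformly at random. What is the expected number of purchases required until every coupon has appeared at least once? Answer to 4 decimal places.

165.8882

After k distinct coupons have appeared, the next purchase gives a new one with probability (39-k)/39, so the expected wait for the (k+1)-th is 39/(39-k).
E[T] = 39/39 + 39/38 + 39/37 + ... + 39/2 + 39/1 = 39·H_{39}.
H_{39} = 4.25354, so E[T] = 165.88818.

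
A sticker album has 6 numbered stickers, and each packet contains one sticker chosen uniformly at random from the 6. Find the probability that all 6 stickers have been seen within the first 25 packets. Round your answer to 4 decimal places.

0.9377

Let A_i be the event that sticker i is missing after 25 packets. By inclusion–exclusion on the A_i,
P(all seen) = Σ_{j=0}^{6} (-1)^j C(6,j)((6-j)/6)^25
= 1.00000 - 0.06290 + 0.00059 - 0.00000 + 0.00000 - 0.00000 + 0.00000
= 0.93770.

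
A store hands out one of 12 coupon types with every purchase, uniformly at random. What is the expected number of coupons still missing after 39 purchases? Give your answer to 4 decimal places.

For each coupon, P(unseen after 39) = (11/12)^39 = 0.03359.
By linearity of expectation, E[unseen] = 12·(11/12)^39 = 0.40311.

0.4031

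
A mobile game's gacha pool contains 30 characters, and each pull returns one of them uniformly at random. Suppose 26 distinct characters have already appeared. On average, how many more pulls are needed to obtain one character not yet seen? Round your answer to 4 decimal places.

7.5000

Each pull yields a new character with probability (30-26)/30 = 4/30, so the wait is geometric with mean 30/4.
E = 30/4 = 7.50000.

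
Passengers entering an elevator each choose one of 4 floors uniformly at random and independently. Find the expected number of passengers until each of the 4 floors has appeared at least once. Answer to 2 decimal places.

Split into phases: going from k distinct to k+1 distinct takes on average 4/(4-k) passengers.
E[T] = 4/4 + 4/3 + 4/2 + 4/1 = 4·H_{4}.
H_{4} = 2.083, so E[T] = 8.333.

8.33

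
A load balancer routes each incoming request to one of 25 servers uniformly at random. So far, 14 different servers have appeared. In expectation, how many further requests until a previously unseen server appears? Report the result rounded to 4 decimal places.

Each request yields a new server with probability (25-14)/25 = 11/25, so the wait is geometric with mean 25/11.
E = 25/11 = 2.27273.

2.2727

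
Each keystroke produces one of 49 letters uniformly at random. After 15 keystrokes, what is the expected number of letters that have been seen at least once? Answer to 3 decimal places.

For each letter, P(seen in 15 keystrokes) = 1 - (48/49)^15 = 0.2660.
By linearity of expectation, E[distinct seen] = 49·(1 - (48/49)^15) = 13.0355.

13.036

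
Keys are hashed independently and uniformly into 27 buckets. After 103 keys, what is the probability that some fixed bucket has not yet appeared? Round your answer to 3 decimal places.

0.021

On each key the fixed bucket fails to appear with probability 26/27.
P(still missing after 103) = (26/27)^103 = 0.0205.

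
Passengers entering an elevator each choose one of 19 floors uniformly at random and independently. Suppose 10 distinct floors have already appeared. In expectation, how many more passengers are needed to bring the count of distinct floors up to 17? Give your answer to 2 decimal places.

25.25

With k distinct floors already seen, the next new one takes an expected 19/(19-k) passengers.
Sum over k = 10,...,16: E = 19/9 + 19/8 + 19/7 + ... + 19/4 + 19/3 = 25.250.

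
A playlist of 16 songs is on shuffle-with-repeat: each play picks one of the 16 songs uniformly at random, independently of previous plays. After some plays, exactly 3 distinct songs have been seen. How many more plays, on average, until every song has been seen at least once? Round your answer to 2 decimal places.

50.88

With k distinct songs already seen, the next new one takes an expected 16/(16-k) plays.
Sum over k = 3,...,15: E = 16/13 + 16/12 + 16/11 + ... + 16/2 + 16/1 = 50.882.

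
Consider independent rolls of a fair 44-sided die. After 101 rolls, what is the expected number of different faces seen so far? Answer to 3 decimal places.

For each face, P(seen in 101 rolls) = 1 - (43/44)^101 = 0.9019.
By linearity of expectation, E[distinct seen] = 44·(1 - (43/44)^101) = 39.6843.

39.684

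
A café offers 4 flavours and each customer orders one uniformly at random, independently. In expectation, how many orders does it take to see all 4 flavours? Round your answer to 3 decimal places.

8.333

After k distinct flavours have appeared, the next order gives a new one with probability (4-k)/4, so the expected wait for the (k+1)-th is 4/(4-k).
E[T] = 4/4 + 4/3 + 4/2 + 4/1 = 4·H_{4}.
H_{4} = 2.0833, so E[T] = 8.3333.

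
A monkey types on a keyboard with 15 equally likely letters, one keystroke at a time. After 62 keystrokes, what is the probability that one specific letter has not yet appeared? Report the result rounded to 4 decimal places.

Each keystroke misses the fixed letter with probability (15-1)/15 = 14/15, independently.
P(still missing after 62) = (14/15)^62 = 0.01388.

0.0139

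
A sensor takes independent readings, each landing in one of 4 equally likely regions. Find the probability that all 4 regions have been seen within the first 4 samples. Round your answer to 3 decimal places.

By inclusion–exclusion over which regions are missing,
P(all seen) = Σ_{j=0}^{4} (-1)^j C(4,j)((4-j)/4)^4
= 1.0000 - 1.2656 + 0.3750 - 0.0156 + 0.0000
= 0.0938.

0.094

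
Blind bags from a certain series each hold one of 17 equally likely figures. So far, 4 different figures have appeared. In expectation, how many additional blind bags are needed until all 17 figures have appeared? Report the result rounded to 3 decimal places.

From k distinct to k+1 distinct takes on average 17/(17-k) blind bags.
Sum over k = 4,...,16: E = 17/13 + 17/12 + 17/11 + ... + 17/2 + 17/1 = 54.0623.

54.062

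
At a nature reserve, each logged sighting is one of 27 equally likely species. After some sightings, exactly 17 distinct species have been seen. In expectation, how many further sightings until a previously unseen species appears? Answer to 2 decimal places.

Each sighting yields a new species with probability (27-17)/27 = 10/27, so the wait is geometric with mean 27/10.
E = 27/10 = 2.700.

2.70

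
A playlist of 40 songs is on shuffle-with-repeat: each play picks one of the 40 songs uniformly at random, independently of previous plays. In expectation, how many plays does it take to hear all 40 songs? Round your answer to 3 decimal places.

171.142

After k distinct songs have appeared, the next play gives a new one with probability (40-k)/40, so the expected wait for the (k+1)-th is 40/(40-k).
E[T] = 40/40 + 40/39 + 40/38 + ... + 40/2 + 40/1 = 40·H_{40}.
H_{40} = 4.2785, so E[T] = 171.1417.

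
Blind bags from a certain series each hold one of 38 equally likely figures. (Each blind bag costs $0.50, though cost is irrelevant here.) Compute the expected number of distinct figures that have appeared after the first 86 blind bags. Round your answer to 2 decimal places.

34.17

For each figure, P(seen in 86 blind bags) = 1 - (37/38)^86 = 0.899.
By linearity of expectation, E[distinct seen] = 38·(1 - (37/38)^86) = 34.165.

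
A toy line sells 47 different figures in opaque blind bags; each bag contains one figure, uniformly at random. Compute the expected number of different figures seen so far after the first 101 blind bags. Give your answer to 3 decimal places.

41.645

For each figure, P(seen in 101 blind bags) = 1 - (46/47)^101 = 0.8861.
By linearity of expectation, E[distinct seen] = 47·(1 - (46/47)^101) = 41.6451.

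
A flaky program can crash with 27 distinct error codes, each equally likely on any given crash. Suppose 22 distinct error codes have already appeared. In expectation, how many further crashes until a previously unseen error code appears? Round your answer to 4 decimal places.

5.4000

Each crash yields a new error code with probability (27-22)/27 = 5/27, so the wait is geometric with mean 27/5.
E = 27/5 = 5.40000.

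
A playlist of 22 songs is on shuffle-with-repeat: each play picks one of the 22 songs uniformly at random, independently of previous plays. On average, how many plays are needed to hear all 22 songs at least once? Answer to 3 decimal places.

81.198

The wait to go from k to k+1 distinct songs is geometric with mean 22/(22-k).
E[T] = 22/22 + 22/21 + 22/20 + ... + 22/2 + 22/1 = 22·H_{22}.
H_{22} = 3.6908, so E[T] = 81.1979.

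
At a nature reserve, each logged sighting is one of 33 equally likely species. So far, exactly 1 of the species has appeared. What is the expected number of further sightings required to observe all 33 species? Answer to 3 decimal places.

From k distinct to k+1 distinct takes on average 33/(33-k) sightings.
Sum over k = 1,...,32: E = 33/32 + 33/31 + 33/30 + ... + 33/2 + 33/1 = 133.9303.

133.930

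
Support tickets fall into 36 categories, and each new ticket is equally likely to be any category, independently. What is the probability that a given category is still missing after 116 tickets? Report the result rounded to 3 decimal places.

0.038

Each ticket misses the fixed category with probability (36-1)/36 = 35/36, independently.
P(still missing after 116) = (35/36)^116 = 0.0381.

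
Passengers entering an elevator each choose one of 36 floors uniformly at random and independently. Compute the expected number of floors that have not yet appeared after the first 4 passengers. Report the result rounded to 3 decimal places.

32.164

For each floor, P(unseen after 4) = (35/36)^4 = 0.8934.
By linearity of expectation, E[unseen] = 36·(35/36)^4 = 32.1636.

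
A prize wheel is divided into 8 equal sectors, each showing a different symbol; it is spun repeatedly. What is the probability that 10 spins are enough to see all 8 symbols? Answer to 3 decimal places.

0.028

Let A_i be the event that symbol i is missing after 10 spins. By inclusion–exclusion on the A_i,
P(all seen) = Σ_{j=0}^{8} (-1)^j C(8,j)((8-j)/8)^10
= 1.0000 - 2.1046 + 1.5768 - 0.5093 + 0.0684 - 0.0031 + 0.0000 - 0.0000 + 0.0000
= 0.0282.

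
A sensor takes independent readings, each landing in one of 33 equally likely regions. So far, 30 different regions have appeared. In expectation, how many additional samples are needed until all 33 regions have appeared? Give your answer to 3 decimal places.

The wait to go from k to k+1 distinct regions is geometric with mean 33/(33-k).
Sum over k = 30,...,32: E = 33/3 + 33/2 + 33/1 = 60.5000.

60.500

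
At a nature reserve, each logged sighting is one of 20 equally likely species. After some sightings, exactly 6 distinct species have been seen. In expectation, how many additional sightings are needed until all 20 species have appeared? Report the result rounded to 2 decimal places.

From k distinct to k+1 distinct takes on average 20/(20-k) sightings.
Sum over k = 6,...,19: E = 20/14 + 20/13 + 20/12 + ... + 20/2 + 20/1 = 65.031.

65.03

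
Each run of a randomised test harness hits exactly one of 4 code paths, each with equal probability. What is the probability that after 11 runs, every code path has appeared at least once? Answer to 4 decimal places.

0.8340

Let A_i be the event that code path i is missing after 11 runs. By inclusion–exclusion on the A_i,
P(all seen) = Σ_{j=0}^{4} (-1)^j C(4,j)((4-j)/4)^11
= 1.00000 - 0.16894 + 0.00293 - 0.00000 + 0.00000
= 0.83399.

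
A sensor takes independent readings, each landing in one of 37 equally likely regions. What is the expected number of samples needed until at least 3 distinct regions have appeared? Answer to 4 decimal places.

With k distinct regions already seen, the next new one arrives after an expected 37/(37-k) samples.
Sum over k = 0,...,2: E = 37/37 + 37/36 + 37/35 = 3.08492.

3.0849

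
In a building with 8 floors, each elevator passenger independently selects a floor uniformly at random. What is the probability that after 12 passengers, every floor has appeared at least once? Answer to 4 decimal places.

0.0933

Let A_i be the event that floor i is missing after 12 passengers. By inclusion–exclusion on the A_i,
P(all seen) = Σ_{j=0}^{8} (-1)^j C(8,j)((8-j)/8)^12
= 1.00000 - 1.61134 + 0.88694 - 0.19895 + 0.01709 - 0.00043 + 0.00000 - 0.00000 + 0.00000
= 0.09331.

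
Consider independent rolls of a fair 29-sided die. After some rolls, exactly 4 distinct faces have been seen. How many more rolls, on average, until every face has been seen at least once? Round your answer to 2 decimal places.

110.66

The wait to go from k to k+1 distinct faces is geometric with mean 29/(29-k).
Sum over k = 4,...,28: E = 29/25 + 29/24 + 29/23 + ... + 29/2 + 29/1 = 110.663.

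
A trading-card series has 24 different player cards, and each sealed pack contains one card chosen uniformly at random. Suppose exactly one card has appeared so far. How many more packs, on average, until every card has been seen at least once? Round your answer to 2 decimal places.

89.62

The wait to go from k to k+1 distinct cards is geometric with mean 24/(24-k).
Sum over k = 1,...,23: E = 24/23 + 24/22 + 24/21 + ... + 24/2 + 24/1 = 89.623.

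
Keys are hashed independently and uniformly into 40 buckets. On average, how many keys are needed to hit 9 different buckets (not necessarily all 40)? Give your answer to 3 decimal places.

10.052

Going from k to k+1 distinct takes a geometric number of keys with mean 40/(40-k).
Sum over k = 0,...,8: E = 40/40 + 40/39 + 40/38 + ... + 40/33 + 40/32 = 10.0519.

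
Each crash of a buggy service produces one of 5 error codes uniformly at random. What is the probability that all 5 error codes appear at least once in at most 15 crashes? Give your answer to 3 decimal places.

0.829

By inclusion–exclusion over which error codes are missing,
P(all seen) = Σ_{j=0}^{5} (-1)^j C(5,j)((5-j)/5)^15
= 1.0000 - 0.1759 + 0.0047 - 0.0000 + 0.0000 - 0.0000
= 0.8288.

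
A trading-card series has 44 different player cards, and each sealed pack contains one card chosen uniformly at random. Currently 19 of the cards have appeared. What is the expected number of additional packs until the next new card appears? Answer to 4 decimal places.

1.7600

The number of packs until the next new card is geometric with success probability 25/44, so its mean is 44/25.
E = 44/25 = 1.76000.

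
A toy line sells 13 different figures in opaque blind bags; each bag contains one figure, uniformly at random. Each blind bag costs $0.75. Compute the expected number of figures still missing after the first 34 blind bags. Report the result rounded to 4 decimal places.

0.8551

For each figure, P(unseen after 34) = (12/13)^34 = 0.06578.
By linearity of expectation, E[unseen] = 13·(12/13)^34 = 0.85513.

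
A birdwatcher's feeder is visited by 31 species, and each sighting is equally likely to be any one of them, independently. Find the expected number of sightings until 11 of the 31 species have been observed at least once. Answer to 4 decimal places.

13.3147

Going from k to k+1 distinct takes a geometric number of sightings with mean 31/(31-k).
Sum over k = 0,...,10: E = 31/31 + 31/30 + 31/29 + ... + 31/22 + 31/21 = 13.31467.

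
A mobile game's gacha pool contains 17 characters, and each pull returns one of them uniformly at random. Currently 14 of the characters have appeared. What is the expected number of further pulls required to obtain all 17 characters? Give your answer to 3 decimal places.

From k distinct to k+1 distinct takes on average 17/(17-k) pulls.
Sum over k = 14,...,16: E = 17/3 + 17/2 + 17/1 = 31.1667.

31.167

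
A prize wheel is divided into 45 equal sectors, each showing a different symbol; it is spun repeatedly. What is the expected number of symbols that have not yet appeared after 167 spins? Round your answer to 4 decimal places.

1.0552

For each symbol, P(unseen after 167) = (44/45)^167 = 0.02345.
By linearity of expectation, E[unseen] = 45·(44/45)^167 = 1.05516.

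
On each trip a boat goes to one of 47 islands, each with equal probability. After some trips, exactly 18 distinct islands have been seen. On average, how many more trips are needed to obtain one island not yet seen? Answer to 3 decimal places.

The number of trips until the next new island is geometric with success probability 29/47, so its mean is 47/29.
E = 47/29 = 1.6207.

1.621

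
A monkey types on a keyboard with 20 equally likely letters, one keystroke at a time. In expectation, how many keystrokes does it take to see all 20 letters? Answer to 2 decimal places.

71.95

After k distinct letters have appeared, the next keystroke gives a new one with probability (20-k)/20, so the expected wait for the (k+1)-th is 20/(20-k).
E[T] = 20/20 + 20/19 + 20/18 + ... + 20/2 + 20/1 = 20·H_{20}.
H_{20} = 3.598, so E[T] = 71.955.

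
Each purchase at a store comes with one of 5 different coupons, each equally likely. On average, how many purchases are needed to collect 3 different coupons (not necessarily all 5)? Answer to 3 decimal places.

3.917

Going from k to k+1 distinct takes a geometric number of purchases with mean 5/(5-k).
Sum over k = 0,...,2: E = 5/5 + 5/4 + 5/3 = 3.9167.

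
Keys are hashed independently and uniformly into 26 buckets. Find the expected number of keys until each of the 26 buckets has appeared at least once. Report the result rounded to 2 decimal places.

100.21

The wait to go from k to k+1 distinct buckets is geometric with mean 26/(26-k).
E[T] = 26/26 + 26/25 + 26/24 + ... + 26/2 + 26/1 = 26·H_{26}.
H_{26} = 3.854, so E[T] = 100.215.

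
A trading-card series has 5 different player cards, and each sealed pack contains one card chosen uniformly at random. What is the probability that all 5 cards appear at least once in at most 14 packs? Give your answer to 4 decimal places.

0.7879

By inclusion–exclusion over which cards are missing,
P(all seen) = Σ_{j=0}^{5} (-1)^j C(5,j)((5-j)/5)^14
= 1.00000 - 0.21990 + 0.00784 - 0.00003 + 0.00000 - 0.00000
= 0.78791.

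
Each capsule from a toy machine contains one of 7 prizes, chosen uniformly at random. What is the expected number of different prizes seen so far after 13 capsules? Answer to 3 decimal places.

For each prize, P(seen in 13 capsules) = 1 - (6/7)^13 = 0.8652.
By linearity of expectation, E[distinct seen] = 7·(1 - (6/7)^13) = 6.0564.

6.056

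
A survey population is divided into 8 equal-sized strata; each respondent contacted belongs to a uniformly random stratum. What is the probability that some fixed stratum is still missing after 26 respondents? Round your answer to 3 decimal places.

Each respondent misses the fixed stratum with probability (8-1)/8 = 7/8, independently.
P(still missing after 26) = (7/8)^26 = 0.0311.

0.031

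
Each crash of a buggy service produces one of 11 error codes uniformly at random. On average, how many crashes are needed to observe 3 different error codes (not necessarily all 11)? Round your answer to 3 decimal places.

3.322

With k distinct error codes already seen, the next new one arrives after an expected 11/(11-k) crashes.
Sum over k = 0,...,2: E = 11/11 + 11/10 + 11/9 = 3.3222.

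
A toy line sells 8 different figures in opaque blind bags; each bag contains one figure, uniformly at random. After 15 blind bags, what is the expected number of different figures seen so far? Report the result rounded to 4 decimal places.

6.9205

For each figure, P(seen in 15 blind bags) = 1 - (7/8)^15 = 0.86507.
By linearity of expectation, E[distinct seen] = 8·(1 - (7/8)^15) = 6.92053.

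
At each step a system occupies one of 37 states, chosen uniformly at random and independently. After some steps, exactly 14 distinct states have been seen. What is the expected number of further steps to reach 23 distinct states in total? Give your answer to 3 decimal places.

17.861

With k distinct states already seen, the next new one takes an expected 37/(37-k) steps.
Sum over k = 14,...,22: E = 37/23 + 37/22 + 37/21 + ... + 37/16 + 37/15 = 17.8610.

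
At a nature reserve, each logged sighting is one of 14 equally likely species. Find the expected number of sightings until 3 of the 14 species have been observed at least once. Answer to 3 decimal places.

3.244

Going from k to k+1 distinct takes a geometric number of sightings with mean 14/(14-k).
Sum over k = 0,...,2: E = 14/14 + 14/13 + 14/12 = 3.2436.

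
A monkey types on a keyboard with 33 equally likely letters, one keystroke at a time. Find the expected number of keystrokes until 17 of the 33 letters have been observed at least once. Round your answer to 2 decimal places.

23.37

With k distinct letters already seen, the next new one arrives after an expected 33/(33-k) keystrokes.
Sum over k = 0,...,16: E = 33/33 + 33/32 + 33/31 + ... + 33/18 + 33/17 = 23.366.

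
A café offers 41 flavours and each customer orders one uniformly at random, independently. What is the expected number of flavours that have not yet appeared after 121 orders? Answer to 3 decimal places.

2.066

For each flavour, P(unseen after 121) = (40/41)^121 = 0.0504.
By linearity of expectation, E[unseen] = 41·(40/41)^121 = 2.0663.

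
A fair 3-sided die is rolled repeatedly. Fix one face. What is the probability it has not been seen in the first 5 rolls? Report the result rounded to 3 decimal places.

0.132

Each roll misses the fixed face with probability (3-1)/3 = 2/3, independently.
P(still missing after 5) = (2/3)^5 = 0.1317.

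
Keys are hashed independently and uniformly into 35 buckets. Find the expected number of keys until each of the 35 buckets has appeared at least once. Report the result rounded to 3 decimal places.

145.137

Split into phases: going from k distinct to k+1 distinct takes on average 35/(35-k) keys.
E[T] = 35/35 + 35/34 + 35/33 + ... + 35/2 + 35/1 = 35·H_{35}.
H_{35} = 4.1468, so E[T] = 145.1373.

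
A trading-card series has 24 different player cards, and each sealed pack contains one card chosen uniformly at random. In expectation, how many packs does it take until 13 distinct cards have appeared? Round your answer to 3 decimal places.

18.146

Going from k to k+1 distinct takes a geometric number of packs with mean 24/(24-k).
Sum over k = 0,...,12: E = 24/24 + 24/23 + 24/22 + ... + 24/13 + 24/12 = 18.1459.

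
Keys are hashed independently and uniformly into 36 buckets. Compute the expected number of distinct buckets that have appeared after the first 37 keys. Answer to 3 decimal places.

For each bucket, P(seen in 37 keys) = 1 - (35/36)^37 = 0.6474.
By linearity of expectation, E[distinct seen] = 36·(1 - (35/36)^37) = 23.3051.

23.305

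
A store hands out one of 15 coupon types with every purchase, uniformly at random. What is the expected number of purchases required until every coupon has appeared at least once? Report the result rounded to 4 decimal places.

Split into phases: going from k distinct to k+1 distinct takes on average 15/(15-k) purchases.
E[T] = 15/15 + 15/14 + 15/13 + ... + 15/2 + 15/1 = 15·H_{15}.
H_{15} = 3.31823, so E[T] = 49.77343.

49.7734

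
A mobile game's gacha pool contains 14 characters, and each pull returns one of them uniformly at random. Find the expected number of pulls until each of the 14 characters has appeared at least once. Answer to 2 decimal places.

45.52

The wait to go from k to k+1 distinct characters is geometric with mean 14/(14-k).
E[T] = 14/14 + 14/13 + 14/12 + ... + 14/2 + 14/1 = 14·H_{14}.
H_{14} = 3.252, so E[T] = 45.522.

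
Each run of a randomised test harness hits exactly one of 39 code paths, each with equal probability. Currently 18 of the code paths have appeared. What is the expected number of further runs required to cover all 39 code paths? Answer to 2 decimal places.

142.17

From k distinct to k+1 distinct takes on average 39/(39-k) runs.
Sum over k = 18,...,38: E = 39/21 + 39/20 + 39/19 + ... + 39/2 + 39/1 = 142.169.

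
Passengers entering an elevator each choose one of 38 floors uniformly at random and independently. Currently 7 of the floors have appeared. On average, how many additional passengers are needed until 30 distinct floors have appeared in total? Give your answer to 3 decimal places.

With k distinct floors already seen, the next new one takes an expected 38/(38-k) passengers.
Sum over k = 7,...,29: E = 38/31 + 38/30 + 38/29 + ... + 38/10 + 38/9 = 49.7567.

49.757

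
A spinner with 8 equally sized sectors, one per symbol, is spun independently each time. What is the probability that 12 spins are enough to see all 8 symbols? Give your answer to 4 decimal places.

By inclusion–exclusion over which symbols are missing,
P(all seen) = Σ_{j=0}^{8} (-1)^j C(8,j)((8-j)/8)^12
= 1.00000 - 1.61134 + 0.88694 - 0.19895 + 0.01709 - 0.00043 + 0.00000 - 0.00000 + 0.00000
= 0.09331.

0.0933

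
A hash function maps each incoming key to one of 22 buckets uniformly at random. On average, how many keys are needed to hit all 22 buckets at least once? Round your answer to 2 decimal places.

After k distinct buckets have appeared, the next key gives a new one with probability (22-k)/22, so the expected wait for the (k+1)-th is 22/(22-k).
E[T] = 22/22 + 22/21 + 22/20 + ... + 22/2 + 22/1 = 22·H_{22}.
H_{22} = 3.691, so E[T] = 81.198.

81.20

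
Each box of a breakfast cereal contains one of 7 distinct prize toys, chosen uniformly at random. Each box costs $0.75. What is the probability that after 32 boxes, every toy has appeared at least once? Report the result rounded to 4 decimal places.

0.9500

Let A_i be the event that toy i is missing after 32 boxes. By inclusion–exclusion on the A_i,
P(all seen) = Σ_{j=0}^{7} (-1)^j C(7,j)((7-j)/7)^32
= 1.00000 - 0.05044 + 0.00044 - 0.00000 + 0.00000 - 0.00000 + 0.00000 - 0.00000
= 0.95000.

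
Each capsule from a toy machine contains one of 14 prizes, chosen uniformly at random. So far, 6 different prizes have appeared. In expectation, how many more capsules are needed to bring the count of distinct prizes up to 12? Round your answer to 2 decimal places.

With k distinct prizes already seen, the next new one takes an expected 14/(14-k) capsules.
Sum over k = 6,...,11: E = 14/8 + 14/7 + 14/6 + 14/5 + 14/4 + 14/3 = 17.050.

17.05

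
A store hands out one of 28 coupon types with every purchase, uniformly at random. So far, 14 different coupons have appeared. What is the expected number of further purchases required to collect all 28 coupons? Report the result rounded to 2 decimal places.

91.04

The wait to go from k to k+1 distinct coupons is geometric with mean 28/(28-k).
Sum over k = 14,...,27: E = 28/14 + 28/13 + 28/12 + ... + 28/2 + 28/1 = 91.044.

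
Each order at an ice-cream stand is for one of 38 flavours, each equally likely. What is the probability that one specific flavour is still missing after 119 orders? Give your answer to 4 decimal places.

Each order misses the fixed flavour with probability (38-1)/38 = 37/38, independently.
P(still missing after 119) = (37/38)^119 = 0.04186.

0.0419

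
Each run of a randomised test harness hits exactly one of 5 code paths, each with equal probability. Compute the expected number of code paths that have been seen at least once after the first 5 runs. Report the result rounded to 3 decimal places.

For each code path, P(seen in 5 runs) = 1 - (4/5)^5 = 0.6723.
By linearity of expectation, E[distinct seen] = 5·(1 - (4/5)^5) = 3.3616.

3.362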